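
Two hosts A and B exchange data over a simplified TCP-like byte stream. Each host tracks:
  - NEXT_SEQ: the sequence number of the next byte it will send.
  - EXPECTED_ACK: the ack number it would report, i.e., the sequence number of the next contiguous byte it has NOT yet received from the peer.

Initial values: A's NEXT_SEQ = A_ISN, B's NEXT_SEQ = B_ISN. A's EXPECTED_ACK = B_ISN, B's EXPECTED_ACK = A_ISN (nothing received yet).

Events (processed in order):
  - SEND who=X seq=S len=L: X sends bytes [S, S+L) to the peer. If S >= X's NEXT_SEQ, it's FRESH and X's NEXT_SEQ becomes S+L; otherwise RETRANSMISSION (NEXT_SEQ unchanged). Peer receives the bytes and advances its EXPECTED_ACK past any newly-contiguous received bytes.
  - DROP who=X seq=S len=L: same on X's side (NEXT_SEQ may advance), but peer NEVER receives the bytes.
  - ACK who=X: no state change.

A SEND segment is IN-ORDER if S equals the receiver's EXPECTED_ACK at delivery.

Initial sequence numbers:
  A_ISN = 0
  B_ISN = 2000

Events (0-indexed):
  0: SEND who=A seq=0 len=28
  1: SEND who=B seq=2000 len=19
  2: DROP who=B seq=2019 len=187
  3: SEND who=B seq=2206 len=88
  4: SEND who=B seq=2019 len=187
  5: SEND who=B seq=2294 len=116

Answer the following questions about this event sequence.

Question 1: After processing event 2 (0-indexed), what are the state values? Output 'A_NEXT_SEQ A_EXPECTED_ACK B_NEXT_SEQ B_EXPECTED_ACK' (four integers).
After event 0: A_seq=28 A_ack=2000 B_seq=2000 B_ack=28
After event 1: A_seq=28 A_ack=2019 B_seq=2019 B_ack=28
After event 2: A_seq=28 A_ack=2019 B_seq=2206 B_ack=28

28 2019 2206 28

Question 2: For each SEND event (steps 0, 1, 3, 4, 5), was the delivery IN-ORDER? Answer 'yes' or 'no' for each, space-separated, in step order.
Step 0: SEND seq=0 -> in-order
Step 1: SEND seq=2000 -> in-order
Step 3: SEND seq=2206 -> out-of-order
Step 4: SEND seq=2019 -> in-order
Step 5: SEND seq=2294 -> in-order

Answer: yes yes no yes yes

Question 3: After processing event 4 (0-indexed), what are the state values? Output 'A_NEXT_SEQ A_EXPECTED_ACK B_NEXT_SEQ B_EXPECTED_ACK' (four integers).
After event 0: A_seq=28 A_ack=2000 B_seq=2000 B_ack=28
After event 1: A_seq=28 A_ack=2019 B_seq=2019 B_ack=28
After event 2: A_seq=28 A_ack=2019 B_seq=2206 B_ack=28
After event 3: A_seq=28 A_ack=2019 B_seq=2294 B_ack=28
After event 4: A_seq=28 A_ack=2294 B_seq=2294 B_ack=28

28 2294 2294 28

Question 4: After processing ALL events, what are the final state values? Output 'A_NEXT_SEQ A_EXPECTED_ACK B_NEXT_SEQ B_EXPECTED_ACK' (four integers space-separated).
After event 0: A_seq=28 A_ack=2000 B_seq=2000 B_ack=28
After event 1: A_seq=28 A_ack=2019 B_seq=2019 B_ack=28
After event 2: A_seq=28 A_ack=2019 B_seq=2206 B_ack=28
After event 3: A_seq=28 A_ack=2019 B_seq=2294 B_ack=28
After event 4: A_seq=28 A_ack=2294 B_seq=2294 B_ack=28
After event 5: A_seq=28 A_ack=2410 B_seq=2410 B_ack=28

Answer: 28 2410 2410 28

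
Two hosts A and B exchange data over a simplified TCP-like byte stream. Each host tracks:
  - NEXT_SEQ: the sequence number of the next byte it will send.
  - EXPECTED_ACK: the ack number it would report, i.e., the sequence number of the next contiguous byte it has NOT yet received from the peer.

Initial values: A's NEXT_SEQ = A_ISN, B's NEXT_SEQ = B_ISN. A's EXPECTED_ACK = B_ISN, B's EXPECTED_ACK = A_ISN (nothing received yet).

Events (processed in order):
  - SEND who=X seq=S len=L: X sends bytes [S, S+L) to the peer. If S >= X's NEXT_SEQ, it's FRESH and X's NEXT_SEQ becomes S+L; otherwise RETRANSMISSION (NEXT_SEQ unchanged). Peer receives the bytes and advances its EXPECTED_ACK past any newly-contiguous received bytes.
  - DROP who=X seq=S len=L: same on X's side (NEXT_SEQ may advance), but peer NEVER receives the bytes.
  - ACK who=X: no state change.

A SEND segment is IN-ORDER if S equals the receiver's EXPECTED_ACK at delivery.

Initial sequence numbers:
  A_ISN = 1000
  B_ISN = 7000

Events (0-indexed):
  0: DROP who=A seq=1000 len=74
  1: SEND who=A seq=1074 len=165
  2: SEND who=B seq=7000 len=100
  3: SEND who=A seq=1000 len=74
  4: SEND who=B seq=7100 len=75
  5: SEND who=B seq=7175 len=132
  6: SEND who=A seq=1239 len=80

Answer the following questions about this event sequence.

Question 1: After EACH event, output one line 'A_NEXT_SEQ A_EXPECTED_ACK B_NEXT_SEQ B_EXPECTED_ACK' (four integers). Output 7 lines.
1074 7000 7000 1000
1239 7000 7000 1000
1239 7100 7100 1000
1239 7100 7100 1239
1239 7175 7175 1239
1239 7307 7307 1239
1319 7307 7307 1319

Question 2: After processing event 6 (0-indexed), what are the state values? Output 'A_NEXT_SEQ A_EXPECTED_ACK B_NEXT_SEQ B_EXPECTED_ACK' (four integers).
After event 0: A_seq=1074 A_ack=7000 B_seq=7000 B_ack=1000
After event 1: A_seq=1239 A_ack=7000 B_seq=7000 B_ack=1000
After event 2: A_seq=1239 A_ack=7100 B_seq=7100 B_ack=1000
After event 3: A_seq=1239 A_ack=7100 B_seq=7100 B_ack=1239
After event 4: A_seq=1239 A_ack=7175 B_seq=7175 B_ack=1239
After event 5: A_seq=1239 A_ack=7307 B_seq=7307 B_ack=1239
After event 6: A_seq=1319 A_ack=7307 B_seq=7307 B_ack=1319

1319 7307 7307 1319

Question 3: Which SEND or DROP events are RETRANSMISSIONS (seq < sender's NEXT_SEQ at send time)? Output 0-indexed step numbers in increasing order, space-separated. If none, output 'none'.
Answer: 3

Derivation:
Step 0: DROP seq=1000 -> fresh
Step 1: SEND seq=1074 -> fresh
Step 2: SEND seq=7000 -> fresh
Step 3: SEND seq=1000 -> retransmit
Step 4: SEND seq=7100 -> fresh
Step 5: SEND seq=7175 -> fresh
Step 6: SEND seq=1239 -> fresh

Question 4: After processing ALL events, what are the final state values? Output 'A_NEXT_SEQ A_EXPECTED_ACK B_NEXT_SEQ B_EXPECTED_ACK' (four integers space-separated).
After event 0: A_seq=1074 A_ack=7000 B_seq=7000 B_ack=1000
After event 1: A_seq=1239 A_ack=7000 B_seq=7000 B_ack=1000
After event 2: A_seq=1239 A_ack=7100 B_seq=7100 B_ack=1000
After event 3: A_seq=1239 A_ack=7100 B_seq=7100 B_ack=1239
After event 4: A_seq=1239 A_ack=7175 B_seq=7175 B_ack=1239
After event 5: A_seq=1239 A_ack=7307 B_seq=7307 B_ack=1239
After event 6: A_seq=1319 A_ack=7307 B_seq=7307 B_ack=1319

Answer: 1319 7307 7307 1319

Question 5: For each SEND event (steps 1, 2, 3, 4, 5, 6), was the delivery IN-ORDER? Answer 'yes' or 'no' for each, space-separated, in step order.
Step 1: SEND seq=1074 -> out-of-order
Step 2: SEND seq=7000 -> in-order
Step 3: SEND seq=1000 -> in-order
Step 4: SEND seq=7100 -> in-order
Step 5: SEND seq=7175 -> in-order
Step 6: SEND seq=1239 -> in-order

Answer: no yes yes yes yes yes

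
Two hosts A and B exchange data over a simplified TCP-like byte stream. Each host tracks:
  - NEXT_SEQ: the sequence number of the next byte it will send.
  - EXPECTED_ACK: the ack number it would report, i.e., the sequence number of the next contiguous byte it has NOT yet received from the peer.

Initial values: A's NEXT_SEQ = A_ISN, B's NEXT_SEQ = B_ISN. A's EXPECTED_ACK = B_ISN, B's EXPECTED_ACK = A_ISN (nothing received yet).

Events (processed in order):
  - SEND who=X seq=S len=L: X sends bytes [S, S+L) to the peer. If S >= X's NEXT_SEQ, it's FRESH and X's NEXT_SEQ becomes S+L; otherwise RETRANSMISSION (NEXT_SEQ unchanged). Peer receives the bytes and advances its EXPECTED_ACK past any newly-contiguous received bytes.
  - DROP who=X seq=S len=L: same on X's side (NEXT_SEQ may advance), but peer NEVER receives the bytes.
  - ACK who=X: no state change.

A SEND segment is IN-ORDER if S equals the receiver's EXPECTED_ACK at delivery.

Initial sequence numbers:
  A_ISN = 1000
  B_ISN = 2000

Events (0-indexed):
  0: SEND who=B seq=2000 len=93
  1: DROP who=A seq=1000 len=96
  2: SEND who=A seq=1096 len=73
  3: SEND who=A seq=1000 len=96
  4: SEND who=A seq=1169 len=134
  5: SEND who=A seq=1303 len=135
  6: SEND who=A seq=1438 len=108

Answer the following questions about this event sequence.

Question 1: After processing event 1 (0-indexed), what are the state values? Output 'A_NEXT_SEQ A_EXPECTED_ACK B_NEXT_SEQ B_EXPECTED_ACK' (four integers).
After event 0: A_seq=1000 A_ack=2093 B_seq=2093 B_ack=1000
After event 1: A_seq=1096 A_ack=2093 B_seq=2093 B_ack=1000

1096 2093 2093 1000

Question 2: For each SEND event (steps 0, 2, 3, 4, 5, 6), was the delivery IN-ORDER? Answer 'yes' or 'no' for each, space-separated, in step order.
Step 0: SEND seq=2000 -> in-order
Step 2: SEND seq=1096 -> out-of-order
Step 3: SEND seq=1000 -> in-order
Step 4: SEND seq=1169 -> in-order
Step 5: SEND seq=1303 -> in-order
Step 6: SEND seq=1438 -> in-order

Answer: yes no yes yes yes yes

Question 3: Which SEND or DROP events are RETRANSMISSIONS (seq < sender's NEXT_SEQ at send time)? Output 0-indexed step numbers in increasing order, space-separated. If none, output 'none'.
Answer: 3

Derivation:
Step 0: SEND seq=2000 -> fresh
Step 1: DROP seq=1000 -> fresh
Step 2: SEND seq=1096 -> fresh
Step 3: SEND seq=1000 -> retransmit
Step 4: SEND seq=1169 -> fresh
Step 5: SEND seq=1303 -> fresh
Step 6: SEND seq=1438 -> fresh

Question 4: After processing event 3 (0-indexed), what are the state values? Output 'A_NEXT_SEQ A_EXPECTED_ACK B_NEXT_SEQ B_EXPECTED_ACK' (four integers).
After event 0: A_seq=1000 A_ack=2093 B_seq=2093 B_ack=1000
After event 1: A_seq=1096 A_ack=2093 B_seq=2093 B_ack=1000
After event 2: A_seq=1169 A_ack=2093 B_seq=2093 B_ack=1000
After event 3: A_seq=1169 A_ack=2093 B_seq=2093 B_ack=1169

1169 2093 2093 1169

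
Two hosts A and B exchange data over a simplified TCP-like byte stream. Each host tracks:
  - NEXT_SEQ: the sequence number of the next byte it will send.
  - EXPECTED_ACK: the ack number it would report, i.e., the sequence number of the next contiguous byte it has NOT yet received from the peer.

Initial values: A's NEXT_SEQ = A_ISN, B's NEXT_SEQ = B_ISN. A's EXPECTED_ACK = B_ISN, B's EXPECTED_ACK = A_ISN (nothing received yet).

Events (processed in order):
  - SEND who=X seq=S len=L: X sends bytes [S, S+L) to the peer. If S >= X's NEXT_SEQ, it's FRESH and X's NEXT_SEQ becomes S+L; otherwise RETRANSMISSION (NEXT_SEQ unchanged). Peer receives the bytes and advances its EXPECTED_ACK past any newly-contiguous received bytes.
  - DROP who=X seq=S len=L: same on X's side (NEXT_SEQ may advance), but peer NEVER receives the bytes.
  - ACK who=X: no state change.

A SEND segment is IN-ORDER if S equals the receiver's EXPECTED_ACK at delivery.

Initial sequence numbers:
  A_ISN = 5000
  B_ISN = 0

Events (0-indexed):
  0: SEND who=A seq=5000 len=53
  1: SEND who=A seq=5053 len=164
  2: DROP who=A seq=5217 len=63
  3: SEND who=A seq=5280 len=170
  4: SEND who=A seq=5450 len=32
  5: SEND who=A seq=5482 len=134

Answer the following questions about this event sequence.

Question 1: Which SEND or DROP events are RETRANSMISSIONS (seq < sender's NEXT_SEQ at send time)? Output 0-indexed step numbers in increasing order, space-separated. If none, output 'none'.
Answer: none

Derivation:
Step 0: SEND seq=5000 -> fresh
Step 1: SEND seq=5053 -> fresh
Step 2: DROP seq=5217 -> fresh
Step 3: SEND seq=5280 -> fresh
Step 4: SEND seq=5450 -> fresh
Step 5: SEND seq=5482 -> fresh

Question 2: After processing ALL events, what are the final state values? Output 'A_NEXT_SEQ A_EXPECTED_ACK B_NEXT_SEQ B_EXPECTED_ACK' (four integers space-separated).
After event 0: A_seq=5053 A_ack=0 B_seq=0 B_ack=5053
After event 1: A_seq=5217 A_ack=0 B_seq=0 B_ack=5217
After event 2: A_seq=5280 A_ack=0 B_seq=0 B_ack=5217
After event 3: A_seq=5450 A_ack=0 B_seq=0 B_ack=5217
After event 4: A_seq=5482 A_ack=0 B_seq=0 B_ack=5217
After event 5: A_seq=5616 A_ack=0 B_seq=0 B_ack=5217

Answer: 5616 0 0 5217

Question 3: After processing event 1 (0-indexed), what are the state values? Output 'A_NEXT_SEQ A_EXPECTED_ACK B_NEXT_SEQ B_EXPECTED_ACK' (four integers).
After event 0: A_seq=5053 A_ack=0 B_seq=0 B_ack=5053
After event 1: A_seq=5217 A_ack=0 B_seq=0 B_ack=5217

5217 0 0 5217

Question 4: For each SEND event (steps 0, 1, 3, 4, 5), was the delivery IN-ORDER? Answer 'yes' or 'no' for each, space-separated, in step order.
Answer: yes yes no no no

Derivation:
Step 0: SEND seq=5000 -> in-order
Step 1: SEND seq=5053 -> in-order
Step 3: SEND seq=5280 -> out-of-order
Step 4: SEND seq=5450 -> out-of-order
Step 5: SEND seq=5482 -> out-of-order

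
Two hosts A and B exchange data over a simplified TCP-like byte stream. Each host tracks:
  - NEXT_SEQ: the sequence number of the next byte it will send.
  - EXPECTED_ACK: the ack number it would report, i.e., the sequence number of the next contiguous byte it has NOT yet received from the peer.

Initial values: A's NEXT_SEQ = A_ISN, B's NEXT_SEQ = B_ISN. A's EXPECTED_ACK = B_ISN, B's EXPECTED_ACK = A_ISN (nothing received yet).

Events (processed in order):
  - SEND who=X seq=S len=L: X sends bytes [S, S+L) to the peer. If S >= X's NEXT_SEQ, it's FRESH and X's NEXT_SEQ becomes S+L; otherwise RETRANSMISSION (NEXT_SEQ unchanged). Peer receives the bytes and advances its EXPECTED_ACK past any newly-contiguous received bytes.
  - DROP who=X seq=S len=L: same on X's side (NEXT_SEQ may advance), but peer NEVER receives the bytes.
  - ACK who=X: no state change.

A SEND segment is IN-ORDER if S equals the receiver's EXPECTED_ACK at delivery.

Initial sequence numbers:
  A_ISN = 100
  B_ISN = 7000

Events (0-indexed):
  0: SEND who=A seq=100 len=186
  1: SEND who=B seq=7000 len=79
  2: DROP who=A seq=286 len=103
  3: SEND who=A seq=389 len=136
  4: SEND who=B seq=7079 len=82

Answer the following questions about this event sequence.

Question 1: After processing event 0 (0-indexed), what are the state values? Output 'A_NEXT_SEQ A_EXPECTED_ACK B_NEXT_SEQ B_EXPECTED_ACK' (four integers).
After event 0: A_seq=286 A_ack=7000 B_seq=7000 B_ack=286

286 7000 7000 286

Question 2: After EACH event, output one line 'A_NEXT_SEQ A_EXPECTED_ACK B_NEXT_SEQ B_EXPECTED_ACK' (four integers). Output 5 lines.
286 7000 7000 286
286 7079 7079 286
389 7079 7079 286
525 7079 7079 286
525 7161 7161 286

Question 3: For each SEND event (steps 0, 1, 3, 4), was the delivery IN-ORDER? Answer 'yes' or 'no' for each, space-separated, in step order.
Step 0: SEND seq=100 -> in-order
Step 1: SEND seq=7000 -> in-order
Step 3: SEND seq=389 -> out-of-order
Step 4: SEND seq=7079 -> in-order

Answer: yes yes no yes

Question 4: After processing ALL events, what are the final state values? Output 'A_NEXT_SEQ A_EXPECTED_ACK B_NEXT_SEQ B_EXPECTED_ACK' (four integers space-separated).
After event 0: A_seq=286 A_ack=7000 B_seq=7000 B_ack=286
After event 1: A_seq=286 A_ack=7079 B_seq=7079 B_ack=286
After event 2: A_seq=389 A_ack=7079 B_seq=7079 B_ack=286
After event 3: A_seq=525 A_ack=7079 B_seq=7079 B_ack=286
After event 4: A_seq=525 A_ack=7161 B_seq=7161 B_ack=286

Answer: 525 7161 7161 286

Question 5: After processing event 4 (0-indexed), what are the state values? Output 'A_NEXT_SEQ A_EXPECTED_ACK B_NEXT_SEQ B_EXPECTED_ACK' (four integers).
After event 0: A_seq=286 A_ack=7000 B_seq=7000 B_ack=286
After event 1: A_seq=286 A_ack=7079 B_seq=7079 B_ack=286
After event 2: A_seq=389 A_ack=7079 B_seq=7079 B_ack=286
After event 3: A_seq=525 A_ack=7079 B_seq=7079 B_ack=286
After event 4: A_seq=525 A_ack=7161 B_seq=7161 B_ack=286

525 7161 7161 286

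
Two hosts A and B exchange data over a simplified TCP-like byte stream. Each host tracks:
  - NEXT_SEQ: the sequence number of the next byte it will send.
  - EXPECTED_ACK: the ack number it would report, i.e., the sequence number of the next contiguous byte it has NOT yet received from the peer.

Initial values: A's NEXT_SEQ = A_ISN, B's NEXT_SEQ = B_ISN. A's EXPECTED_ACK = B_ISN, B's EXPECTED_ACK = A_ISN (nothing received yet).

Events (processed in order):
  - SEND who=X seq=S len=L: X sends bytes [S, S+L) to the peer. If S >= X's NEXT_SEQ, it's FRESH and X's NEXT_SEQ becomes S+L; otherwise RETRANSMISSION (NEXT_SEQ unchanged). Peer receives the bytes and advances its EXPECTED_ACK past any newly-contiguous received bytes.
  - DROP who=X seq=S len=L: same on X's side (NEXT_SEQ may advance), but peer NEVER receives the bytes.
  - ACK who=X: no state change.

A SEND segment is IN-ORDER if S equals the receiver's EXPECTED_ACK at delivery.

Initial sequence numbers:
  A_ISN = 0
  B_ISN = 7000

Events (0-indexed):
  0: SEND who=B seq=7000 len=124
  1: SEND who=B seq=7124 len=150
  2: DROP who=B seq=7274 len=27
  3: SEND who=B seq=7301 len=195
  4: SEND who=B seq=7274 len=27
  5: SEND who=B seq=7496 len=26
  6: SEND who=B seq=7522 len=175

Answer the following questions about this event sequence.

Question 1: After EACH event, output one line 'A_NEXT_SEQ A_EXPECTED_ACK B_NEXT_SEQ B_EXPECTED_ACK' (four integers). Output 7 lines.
0 7124 7124 0
0 7274 7274 0
0 7274 7301 0
0 7274 7496 0
0 7496 7496 0
0 7522 7522 0
0 7697 7697 0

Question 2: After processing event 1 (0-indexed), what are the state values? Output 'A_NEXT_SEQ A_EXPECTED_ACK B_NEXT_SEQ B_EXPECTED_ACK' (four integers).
After event 0: A_seq=0 A_ack=7124 B_seq=7124 B_ack=0
After event 1: A_seq=0 A_ack=7274 B_seq=7274 B_ack=0

0 7274 7274 0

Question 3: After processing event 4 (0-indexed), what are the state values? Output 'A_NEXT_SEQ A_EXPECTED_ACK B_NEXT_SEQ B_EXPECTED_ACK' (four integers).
After event 0: A_seq=0 A_ack=7124 B_seq=7124 B_ack=0
After event 1: A_seq=0 A_ack=7274 B_seq=7274 B_ack=0
After event 2: A_seq=0 A_ack=7274 B_seq=7301 B_ack=0
After event 3: A_seq=0 A_ack=7274 B_seq=7496 B_ack=0
After event 4: A_seq=0 A_ack=7496 B_seq=7496 B_ack=0

0 7496 7496 0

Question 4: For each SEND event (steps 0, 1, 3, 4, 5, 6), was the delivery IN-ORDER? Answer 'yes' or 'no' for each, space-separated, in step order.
Step 0: SEND seq=7000 -> in-order
Step 1: SEND seq=7124 -> in-order
Step 3: SEND seq=7301 -> out-of-order
Step 4: SEND seq=7274 -> in-order
Step 5: SEND seq=7496 -> in-order
Step 6: SEND seq=7522 -> in-order

Answer: yes yes no yes yes yes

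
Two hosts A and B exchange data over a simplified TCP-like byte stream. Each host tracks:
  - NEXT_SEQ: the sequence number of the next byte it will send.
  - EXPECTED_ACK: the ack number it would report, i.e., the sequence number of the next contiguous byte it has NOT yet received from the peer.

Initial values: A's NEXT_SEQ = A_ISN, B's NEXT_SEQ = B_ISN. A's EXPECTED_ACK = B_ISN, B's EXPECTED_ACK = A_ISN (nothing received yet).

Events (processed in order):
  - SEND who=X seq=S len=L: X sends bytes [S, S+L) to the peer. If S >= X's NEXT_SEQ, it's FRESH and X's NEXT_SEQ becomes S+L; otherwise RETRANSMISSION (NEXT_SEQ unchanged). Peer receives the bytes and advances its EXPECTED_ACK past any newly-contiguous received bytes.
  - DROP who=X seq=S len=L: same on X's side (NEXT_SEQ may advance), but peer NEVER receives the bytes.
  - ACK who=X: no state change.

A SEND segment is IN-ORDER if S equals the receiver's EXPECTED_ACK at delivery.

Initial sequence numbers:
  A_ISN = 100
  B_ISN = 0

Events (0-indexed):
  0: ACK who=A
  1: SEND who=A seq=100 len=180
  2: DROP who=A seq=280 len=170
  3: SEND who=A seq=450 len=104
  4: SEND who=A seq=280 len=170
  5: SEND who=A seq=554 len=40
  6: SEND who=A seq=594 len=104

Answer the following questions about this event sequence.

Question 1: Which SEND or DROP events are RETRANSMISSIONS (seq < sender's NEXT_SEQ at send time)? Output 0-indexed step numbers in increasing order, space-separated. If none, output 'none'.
Answer: 4

Derivation:
Step 1: SEND seq=100 -> fresh
Step 2: DROP seq=280 -> fresh
Step 3: SEND seq=450 -> fresh
Step 4: SEND seq=280 -> retransmit
Step 5: SEND seq=554 -> fresh
Step 6: SEND seq=594 -> fresh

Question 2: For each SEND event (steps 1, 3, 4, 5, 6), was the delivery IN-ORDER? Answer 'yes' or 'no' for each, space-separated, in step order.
Answer: yes no yes yes yes

Derivation:
Step 1: SEND seq=100 -> in-order
Step 3: SEND seq=450 -> out-of-order
Step 4: SEND seq=280 -> in-order
Step 5: SEND seq=554 -> in-order
Step 6: SEND seq=594 -> in-order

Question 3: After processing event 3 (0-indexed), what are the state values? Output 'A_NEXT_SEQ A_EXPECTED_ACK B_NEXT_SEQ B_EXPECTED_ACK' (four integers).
After event 0: A_seq=100 A_ack=0 B_seq=0 B_ack=100
After event 1: A_seq=280 A_ack=0 B_seq=0 B_ack=280
After event 2: A_seq=450 A_ack=0 B_seq=0 B_ack=280
After event 3: A_seq=554 A_ack=0 B_seq=0 B_ack=280

554 0 0 280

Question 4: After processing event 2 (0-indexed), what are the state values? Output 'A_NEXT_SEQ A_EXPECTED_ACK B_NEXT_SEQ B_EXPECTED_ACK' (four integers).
After event 0: A_seq=100 A_ack=0 B_seq=0 B_ack=100
After event 1: A_seq=280 A_ack=0 B_seq=0 B_ack=280
After event 2: A_seq=450 A_ack=0 B_seq=0 B_ack=280

450 0 0 280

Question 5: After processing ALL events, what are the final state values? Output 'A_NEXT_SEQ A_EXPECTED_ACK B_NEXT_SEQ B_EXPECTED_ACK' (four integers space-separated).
After event 0: A_seq=100 A_ack=0 B_seq=0 B_ack=100
After event 1: A_seq=280 A_ack=0 B_seq=0 B_ack=280
After event 2: A_seq=450 A_ack=0 B_seq=0 B_ack=280
After event 3: A_seq=554 A_ack=0 B_seq=0 B_ack=280
After event 4: A_seq=554 A_ack=0 B_seq=0 B_ack=554
After event 5: A_seq=594 A_ack=0 B_seq=0 B_ack=594
After event 6: A_seq=698 A_ack=0 B_seq=0 B_ack=698

Answer: 698 0 0 698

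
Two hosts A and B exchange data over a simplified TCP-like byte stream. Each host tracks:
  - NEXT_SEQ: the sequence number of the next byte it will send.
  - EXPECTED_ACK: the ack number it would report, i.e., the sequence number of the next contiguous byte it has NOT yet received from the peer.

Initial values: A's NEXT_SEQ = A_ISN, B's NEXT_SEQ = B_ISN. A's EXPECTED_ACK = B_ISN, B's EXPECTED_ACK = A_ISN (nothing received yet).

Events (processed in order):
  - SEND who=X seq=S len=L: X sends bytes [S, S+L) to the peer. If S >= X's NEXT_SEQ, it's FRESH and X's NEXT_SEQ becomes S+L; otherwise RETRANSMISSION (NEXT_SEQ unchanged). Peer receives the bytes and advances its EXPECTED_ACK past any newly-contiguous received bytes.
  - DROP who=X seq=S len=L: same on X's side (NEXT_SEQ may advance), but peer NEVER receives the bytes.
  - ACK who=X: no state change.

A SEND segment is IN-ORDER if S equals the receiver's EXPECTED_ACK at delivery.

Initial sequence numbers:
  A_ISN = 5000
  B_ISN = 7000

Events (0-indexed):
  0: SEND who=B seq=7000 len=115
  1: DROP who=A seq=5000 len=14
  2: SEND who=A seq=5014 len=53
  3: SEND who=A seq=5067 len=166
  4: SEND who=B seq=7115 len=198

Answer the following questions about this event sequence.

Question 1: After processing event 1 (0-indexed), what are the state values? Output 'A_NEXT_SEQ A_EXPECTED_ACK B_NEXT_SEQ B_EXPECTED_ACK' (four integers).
After event 0: A_seq=5000 A_ack=7115 B_seq=7115 B_ack=5000
After event 1: A_seq=5014 A_ack=7115 B_seq=7115 B_ack=5000

5014 7115 7115 5000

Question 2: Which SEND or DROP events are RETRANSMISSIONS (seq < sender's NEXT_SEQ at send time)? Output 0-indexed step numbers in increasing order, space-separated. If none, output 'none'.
Answer: none

Derivation:
Step 0: SEND seq=7000 -> fresh
Step 1: DROP seq=5000 -> fresh
Step 2: SEND seq=5014 -> fresh
Step 3: SEND seq=5067 -> fresh
Step 4: SEND seq=7115 -> fresh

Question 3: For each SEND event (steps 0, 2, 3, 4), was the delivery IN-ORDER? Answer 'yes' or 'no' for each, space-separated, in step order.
Answer: yes no no yes

Derivation:
Step 0: SEND seq=7000 -> in-order
Step 2: SEND seq=5014 -> out-of-order
Step 3: SEND seq=5067 -> out-of-order
Step 4: SEND seq=7115 -> in-order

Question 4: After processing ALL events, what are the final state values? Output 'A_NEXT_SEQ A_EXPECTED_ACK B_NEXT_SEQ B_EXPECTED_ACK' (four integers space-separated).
After event 0: A_seq=5000 A_ack=7115 B_seq=7115 B_ack=5000
After event 1: A_seq=5014 A_ack=7115 B_seq=7115 B_ack=5000
After event 2: A_seq=5067 A_ack=7115 B_seq=7115 B_ack=5000
After event 3: A_seq=5233 A_ack=7115 B_seq=7115 B_ack=5000
After event 4: A_seq=5233 A_ack=7313 B_seq=7313 B_ack=5000

Answer: 5233 7313 7313 5000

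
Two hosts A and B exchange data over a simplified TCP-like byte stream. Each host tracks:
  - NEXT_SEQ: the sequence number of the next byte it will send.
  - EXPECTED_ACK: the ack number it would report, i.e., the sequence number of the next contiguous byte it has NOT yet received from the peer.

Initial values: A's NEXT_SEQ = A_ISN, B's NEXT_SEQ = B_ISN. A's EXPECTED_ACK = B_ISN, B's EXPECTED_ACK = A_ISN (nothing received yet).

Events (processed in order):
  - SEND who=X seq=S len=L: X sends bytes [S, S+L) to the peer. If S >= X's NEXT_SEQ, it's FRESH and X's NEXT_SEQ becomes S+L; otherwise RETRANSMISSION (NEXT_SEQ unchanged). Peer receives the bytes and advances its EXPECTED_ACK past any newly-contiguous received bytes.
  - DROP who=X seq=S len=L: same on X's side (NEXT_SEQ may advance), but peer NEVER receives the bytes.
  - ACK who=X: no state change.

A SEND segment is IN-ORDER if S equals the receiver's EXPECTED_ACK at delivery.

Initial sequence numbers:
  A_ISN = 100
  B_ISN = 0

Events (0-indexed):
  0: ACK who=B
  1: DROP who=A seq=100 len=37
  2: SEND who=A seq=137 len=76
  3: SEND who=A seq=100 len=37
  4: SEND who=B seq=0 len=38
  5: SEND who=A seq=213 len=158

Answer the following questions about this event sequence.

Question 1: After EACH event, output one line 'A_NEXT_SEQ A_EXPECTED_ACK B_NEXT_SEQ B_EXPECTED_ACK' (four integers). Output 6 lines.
100 0 0 100
137 0 0 100
213 0 0 100
213 0 0 213
213 38 38 213
371 38 38 371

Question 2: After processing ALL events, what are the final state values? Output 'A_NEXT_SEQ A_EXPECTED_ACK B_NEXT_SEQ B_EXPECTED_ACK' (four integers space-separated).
Answer: 371 38 38 371

Derivation:
After event 0: A_seq=100 A_ack=0 B_seq=0 B_ack=100
After event 1: A_seq=137 A_ack=0 B_seq=0 B_ack=100
After event 2: A_seq=213 A_ack=0 B_seq=0 B_ack=100
After event 3: A_seq=213 A_ack=0 B_seq=0 B_ack=213
After event 4: A_seq=213 A_ack=38 B_seq=38 B_ack=213
After event 5: A_seq=371 A_ack=38 B_seq=38 B_ack=371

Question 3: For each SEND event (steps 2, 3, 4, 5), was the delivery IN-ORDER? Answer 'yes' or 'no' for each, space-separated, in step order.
Answer: no yes yes yes

Derivation:
Step 2: SEND seq=137 -> out-of-order
Step 3: SEND seq=100 -> in-order
Step 4: SEND seq=0 -> in-order
Step 5: SEND seq=213 -> in-order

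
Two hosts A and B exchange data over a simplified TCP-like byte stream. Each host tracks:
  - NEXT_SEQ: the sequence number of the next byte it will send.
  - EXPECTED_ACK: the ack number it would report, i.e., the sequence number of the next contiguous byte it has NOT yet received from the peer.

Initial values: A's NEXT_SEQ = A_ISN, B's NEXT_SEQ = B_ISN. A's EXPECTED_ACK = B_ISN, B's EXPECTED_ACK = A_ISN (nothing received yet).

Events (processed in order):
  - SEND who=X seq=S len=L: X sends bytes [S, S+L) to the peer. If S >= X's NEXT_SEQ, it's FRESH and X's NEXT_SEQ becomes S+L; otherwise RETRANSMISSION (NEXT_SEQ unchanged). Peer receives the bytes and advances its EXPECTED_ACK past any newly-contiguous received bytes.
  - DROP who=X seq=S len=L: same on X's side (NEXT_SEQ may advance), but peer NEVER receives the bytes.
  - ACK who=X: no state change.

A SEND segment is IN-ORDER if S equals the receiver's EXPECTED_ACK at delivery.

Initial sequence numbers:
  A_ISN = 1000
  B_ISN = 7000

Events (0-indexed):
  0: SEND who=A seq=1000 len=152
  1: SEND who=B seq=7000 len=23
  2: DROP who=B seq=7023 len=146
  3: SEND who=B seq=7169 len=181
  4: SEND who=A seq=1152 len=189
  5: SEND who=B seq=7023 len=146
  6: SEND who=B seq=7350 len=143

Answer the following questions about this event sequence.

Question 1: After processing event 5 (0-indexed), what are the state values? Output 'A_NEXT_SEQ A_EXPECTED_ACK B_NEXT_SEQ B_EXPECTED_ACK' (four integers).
After event 0: A_seq=1152 A_ack=7000 B_seq=7000 B_ack=1152
After event 1: A_seq=1152 A_ack=7023 B_seq=7023 B_ack=1152
After event 2: A_seq=1152 A_ack=7023 B_seq=7169 B_ack=1152
After event 3: A_seq=1152 A_ack=7023 B_seq=7350 B_ack=1152
After event 4: A_seq=1341 A_ack=7023 B_seq=7350 B_ack=1341
After event 5: A_seq=1341 A_ack=7350 B_seq=7350 B_ack=1341

1341 7350 7350 1341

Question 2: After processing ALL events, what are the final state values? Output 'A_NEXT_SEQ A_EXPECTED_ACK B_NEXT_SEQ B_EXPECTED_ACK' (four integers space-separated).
After event 0: A_seq=1152 A_ack=7000 B_seq=7000 B_ack=1152
After event 1: A_seq=1152 A_ack=7023 B_seq=7023 B_ack=1152
After event 2: A_seq=1152 A_ack=7023 B_seq=7169 B_ack=1152
After event 3: A_seq=1152 A_ack=7023 B_seq=7350 B_ack=1152
After event 4: A_seq=1341 A_ack=7023 B_seq=7350 B_ack=1341
After event 5: A_seq=1341 A_ack=7350 B_seq=7350 B_ack=1341
After event 6: A_seq=1341 A_ack=7493 B_seq=7493 B_ack=1341

Answer: 1341 7493 7493 1341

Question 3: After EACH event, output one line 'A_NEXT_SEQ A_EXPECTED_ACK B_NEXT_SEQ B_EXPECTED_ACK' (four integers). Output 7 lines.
1152 7000 7000 1152
1152 7023 7023 1152
1152 7023 7169 1152
1152 7023 7350 1152
1341 7023 7350 1341
1341 7350 7350 1341
1341 7493 7493 1341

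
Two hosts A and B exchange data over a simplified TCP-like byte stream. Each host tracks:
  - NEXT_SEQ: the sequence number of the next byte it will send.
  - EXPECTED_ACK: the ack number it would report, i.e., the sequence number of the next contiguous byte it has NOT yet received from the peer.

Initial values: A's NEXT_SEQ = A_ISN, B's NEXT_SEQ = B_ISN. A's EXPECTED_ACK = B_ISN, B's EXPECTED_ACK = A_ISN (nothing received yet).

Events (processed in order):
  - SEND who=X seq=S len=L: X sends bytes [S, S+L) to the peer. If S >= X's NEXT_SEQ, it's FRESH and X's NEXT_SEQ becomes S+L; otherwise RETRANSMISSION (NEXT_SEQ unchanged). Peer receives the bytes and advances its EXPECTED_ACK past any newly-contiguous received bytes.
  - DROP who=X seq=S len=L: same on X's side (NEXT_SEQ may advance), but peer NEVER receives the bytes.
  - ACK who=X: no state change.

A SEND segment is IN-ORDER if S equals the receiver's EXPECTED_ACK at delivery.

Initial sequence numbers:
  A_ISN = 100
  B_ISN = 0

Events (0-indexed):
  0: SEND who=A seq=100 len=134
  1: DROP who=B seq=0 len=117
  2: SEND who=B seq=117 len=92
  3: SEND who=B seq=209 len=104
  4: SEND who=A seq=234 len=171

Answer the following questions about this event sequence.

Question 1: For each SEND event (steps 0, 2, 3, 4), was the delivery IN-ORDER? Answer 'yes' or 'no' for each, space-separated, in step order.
Step 0: SEND seq=100 -> in-order
Step 2: SEND seq=117 -> out-of-order
Step 3: SEND seq=209 -> out-of-order
Step 4: SEND seq=234 -> in-order

Answer: yes no no yes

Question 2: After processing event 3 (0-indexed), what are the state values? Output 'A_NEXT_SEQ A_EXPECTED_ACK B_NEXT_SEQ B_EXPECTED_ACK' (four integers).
After event 0: A_seq=234 A_ack=0 B_seq=0 B_ack=234
After event 1: A_seq=234 A_ack=0 B_seq=117 B_ack=234
After event 2: A_seq=234 A_ack=0 B_seq=209 B_ack=234
After event 3: A_seq=234 A_ack=0 B_seq=313 B_ack=234

234 0 313 234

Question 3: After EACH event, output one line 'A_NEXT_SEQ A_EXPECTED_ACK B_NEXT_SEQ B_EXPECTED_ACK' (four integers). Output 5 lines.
234 0 0 234
234 0 117 234
234 0 209 234
234 0 313 234
405 0 313 405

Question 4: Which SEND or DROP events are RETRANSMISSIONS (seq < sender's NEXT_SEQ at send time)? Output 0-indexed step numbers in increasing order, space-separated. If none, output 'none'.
Answer: none

Derivation:
Step 0: SEND seq=100 -> fresh
Step 1: DROP seq=0 -> fresh
Step 2: SEND seq=117 -> fresh
Step 3: SEND seq=209 -> fresh
Step 4: SEND seq=234 -> fresh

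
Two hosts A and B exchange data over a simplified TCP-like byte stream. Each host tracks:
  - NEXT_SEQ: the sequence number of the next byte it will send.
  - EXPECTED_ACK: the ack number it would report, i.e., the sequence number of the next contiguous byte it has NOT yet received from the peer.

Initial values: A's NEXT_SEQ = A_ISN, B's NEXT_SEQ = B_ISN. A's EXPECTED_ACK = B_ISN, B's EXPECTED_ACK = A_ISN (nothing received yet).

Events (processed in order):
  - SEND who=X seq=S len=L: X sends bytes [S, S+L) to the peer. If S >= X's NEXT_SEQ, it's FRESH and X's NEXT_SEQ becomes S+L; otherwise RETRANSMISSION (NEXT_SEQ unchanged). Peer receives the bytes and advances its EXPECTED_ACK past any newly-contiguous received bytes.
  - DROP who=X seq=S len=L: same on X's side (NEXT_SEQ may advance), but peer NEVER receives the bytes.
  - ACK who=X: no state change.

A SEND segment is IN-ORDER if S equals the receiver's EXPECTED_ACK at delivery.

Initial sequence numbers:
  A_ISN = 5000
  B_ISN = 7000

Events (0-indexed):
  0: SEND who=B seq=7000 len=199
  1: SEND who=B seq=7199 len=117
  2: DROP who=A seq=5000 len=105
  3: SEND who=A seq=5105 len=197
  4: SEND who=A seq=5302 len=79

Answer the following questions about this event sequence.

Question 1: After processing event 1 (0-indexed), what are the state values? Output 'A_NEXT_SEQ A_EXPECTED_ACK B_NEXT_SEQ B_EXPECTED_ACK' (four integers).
After event 0: A_seq=5000 A_ack=7199 B_seq=7199 B_ack=5000
After event 1: A_seq=5000 A_ack=7316 B_seq=7316 B_ack=5000

5000 7316 7316 5000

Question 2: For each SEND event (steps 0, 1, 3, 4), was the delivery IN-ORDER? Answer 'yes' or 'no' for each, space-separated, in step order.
Step 0: SEND seq=7000 -> in-order
Step 1: SEND seq=7199 -> in-order
Step 3: SEND seq=5105 -> out-of-order
Step 4: SEND seq=5302 -> out-of-order

Answer: yes yes no no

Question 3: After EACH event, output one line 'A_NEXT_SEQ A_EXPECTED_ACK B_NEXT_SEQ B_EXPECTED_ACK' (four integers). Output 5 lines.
5000 7199 7199 5000
5000 7316 7316 5000
5105 7316 7316 5000
5302 7316 7316 5000
5381 7316 7316 5000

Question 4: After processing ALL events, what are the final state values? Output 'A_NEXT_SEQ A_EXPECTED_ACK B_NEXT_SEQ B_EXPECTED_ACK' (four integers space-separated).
After event 0: A_seq=5000 A_ack=7199 B_seq=7199 B_ack=5000
After event 1: A_seq=5000 A_ack=7316 B_seq=7316 B_ack=5000
After event 2: A_seq=5105 A_ack=7316 B_seq=7316 B_ack=5000
After event 3: A_seq=5302 A_ack=7316 B_seq=7316 B_ack=5000
After event 4: A_seq=5381 A_ack=7316 B_seq=7316 B_ack=5000

Answer: 5381 7316 7316 5000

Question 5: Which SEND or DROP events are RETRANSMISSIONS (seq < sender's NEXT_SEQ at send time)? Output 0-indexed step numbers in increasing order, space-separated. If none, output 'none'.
Step 0: SEND seq=7000 -> fresh
Step 1: SEND seq=7199 -> fresh
Step 2: DROP seq=5000 -> fresh
Step 3: SEND seq=5105 -> fresh
Step 4: SEND seq=5302 -> fresh

Answer: none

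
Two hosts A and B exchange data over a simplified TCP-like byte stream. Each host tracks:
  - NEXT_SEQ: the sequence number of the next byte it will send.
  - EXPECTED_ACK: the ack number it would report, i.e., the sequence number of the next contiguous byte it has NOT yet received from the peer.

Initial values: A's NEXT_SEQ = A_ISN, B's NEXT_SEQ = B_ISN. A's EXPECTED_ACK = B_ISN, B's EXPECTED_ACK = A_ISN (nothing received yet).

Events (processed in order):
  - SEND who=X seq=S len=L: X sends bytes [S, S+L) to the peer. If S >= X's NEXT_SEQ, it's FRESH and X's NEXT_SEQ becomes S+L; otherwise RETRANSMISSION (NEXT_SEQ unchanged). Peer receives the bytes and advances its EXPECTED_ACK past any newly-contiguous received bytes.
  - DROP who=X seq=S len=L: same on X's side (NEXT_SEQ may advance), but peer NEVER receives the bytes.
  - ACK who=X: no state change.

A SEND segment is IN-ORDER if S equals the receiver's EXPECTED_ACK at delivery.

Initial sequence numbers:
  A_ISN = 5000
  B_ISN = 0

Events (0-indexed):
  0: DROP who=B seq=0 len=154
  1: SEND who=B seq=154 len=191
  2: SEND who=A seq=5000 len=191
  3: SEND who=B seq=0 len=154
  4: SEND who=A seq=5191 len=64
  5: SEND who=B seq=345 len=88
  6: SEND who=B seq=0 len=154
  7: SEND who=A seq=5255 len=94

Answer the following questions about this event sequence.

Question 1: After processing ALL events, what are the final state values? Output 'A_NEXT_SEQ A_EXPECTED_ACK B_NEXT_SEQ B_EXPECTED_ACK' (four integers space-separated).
Answer: 5349 433 433 5349

Derivation:
After event 0: A_seq=5000 A_ack=0 B_seq=154 B_ack=5000
After event 1: A_seq=5000 A_ack=0 B_seq=345 B_ack=5000
After event 2: A_seq=5191 A_ack=0 B_seq=345 B_ack=5191
After event 3: A_seq=5191 A_ack=345 B_seq=345 B_ack=5191
After event 4: A_seq=5255 A_ack=345 B_seq=345 B_ack=5255
After event 5: A_seq=5255 A_ack=433 B_seq=433 B_ack=5255
After event 6: A_seq=5255 A_ack=433 B_seq=433 B_ack=5255
After event 7: A_seq=5349 A_ack=433 B_seq=433 B_ack=5349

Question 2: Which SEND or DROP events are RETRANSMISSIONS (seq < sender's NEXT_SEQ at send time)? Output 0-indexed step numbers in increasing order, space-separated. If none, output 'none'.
Step 0: DROP seq=0 -> fresh
Step 1: SEND seq=154 -> fresh
Step 2: SEND seq=5000 -> fresh
Step 3: SEND seq=0 -> retransmit
Step 4: SEND seq=5191 -> fresh
Step 5: SEND seq=345 -> fresh
Step 6: SEND seq=0 -> retransmit
Step 7: SEND seq=5255 -> fresh

Answer: 3 6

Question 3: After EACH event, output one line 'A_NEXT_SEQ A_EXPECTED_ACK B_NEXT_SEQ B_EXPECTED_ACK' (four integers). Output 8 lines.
5000 0 154 5000
5000 0 345 5000
5191 0 345 5191
5191 345 345 5191
5255 345 345 5255
5255 433 433 5255
5255 433 433 5255
5349 433 433 5349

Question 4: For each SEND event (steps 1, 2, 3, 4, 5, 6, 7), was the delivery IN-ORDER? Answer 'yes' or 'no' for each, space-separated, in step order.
Step 1: SEND seq=154 -> out-of-order
Step 2: SEND seq=5000 -> in-order
Step 3: SEND seq=0 -> in-order
Step 4: SEND seq=5191 -> in-order
Step 5: SEND seq=345 -> in-order
Step 6: SEND seq=0 -> out-of-order
Step 7: SEND seq=5255 -> in-order

Answer: no yes yes yes yes no yes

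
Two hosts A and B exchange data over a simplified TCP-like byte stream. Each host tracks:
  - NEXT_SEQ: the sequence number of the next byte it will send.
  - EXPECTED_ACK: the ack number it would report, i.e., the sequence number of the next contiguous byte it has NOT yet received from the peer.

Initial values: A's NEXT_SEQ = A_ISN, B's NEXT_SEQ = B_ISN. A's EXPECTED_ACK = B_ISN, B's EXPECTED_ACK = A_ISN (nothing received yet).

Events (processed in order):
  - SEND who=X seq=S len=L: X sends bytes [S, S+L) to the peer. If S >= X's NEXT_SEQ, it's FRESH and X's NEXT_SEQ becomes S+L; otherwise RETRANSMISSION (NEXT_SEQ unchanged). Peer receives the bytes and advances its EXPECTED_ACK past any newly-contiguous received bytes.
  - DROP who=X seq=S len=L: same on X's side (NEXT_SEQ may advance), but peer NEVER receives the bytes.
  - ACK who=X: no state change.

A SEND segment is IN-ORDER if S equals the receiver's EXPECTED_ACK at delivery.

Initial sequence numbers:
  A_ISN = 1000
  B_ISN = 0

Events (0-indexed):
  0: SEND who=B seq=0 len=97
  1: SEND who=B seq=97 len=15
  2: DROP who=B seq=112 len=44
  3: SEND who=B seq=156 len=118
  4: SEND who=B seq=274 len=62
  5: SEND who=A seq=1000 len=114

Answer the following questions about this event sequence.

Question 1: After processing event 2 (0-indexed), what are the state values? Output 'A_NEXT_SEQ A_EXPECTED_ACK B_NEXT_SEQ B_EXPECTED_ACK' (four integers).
After event 0: A_seq=1000 A_ack=97 B_seq=97 B_ack=1000
After event 1: A_seq=1000 A_ack=112 B_seq=112 B_ack=1000
After event 2: A_seq=1000 A_ack=112 B_seq=156 B_ack=1000

1000 112 156 1000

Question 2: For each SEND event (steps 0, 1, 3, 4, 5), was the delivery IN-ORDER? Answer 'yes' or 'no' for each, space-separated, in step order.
Step 0: SEND seq=0 -> in-order
Step 1: SEND seq=97 -> in-order
Step 3: SEND seq=156 -> out-of-order
Step 4: SEND seq=274 -> out-of-order
Step 5: SEND seq=1000 -> in-order

Answer: yes yes no no yes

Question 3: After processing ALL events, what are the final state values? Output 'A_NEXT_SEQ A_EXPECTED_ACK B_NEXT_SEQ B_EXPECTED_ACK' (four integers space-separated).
After event 0: A_seq=1000 A_ack=97 B_seq=97 B_ack=1000
After event 1: A_seq=1000 A_ack=112 B_seq=112 B_ack=1000
After event 2: A_seq=1000 A_ack=112 B_seq=156 B_ack=1000
After event 3: A_seq=1000 A_ack=112 B_seq=274 B_ack=1000
After event 4: A_seq=1000 A_ack=112 B_seq=336 B_ack=1000
After event 5: A_seq=1114 A_ack=112 B_seq=336 B_ack=1114

Answer: 1114 112 336 1114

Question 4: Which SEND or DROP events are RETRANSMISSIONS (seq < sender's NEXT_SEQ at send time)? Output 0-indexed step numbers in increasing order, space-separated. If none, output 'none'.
Answer: none

Derivation:
Step 0: SEND seq=0 -> fresh
Step 1: SEND seq=97 -> fresh
Step 2: DROP seq=112 -> fresh
Step 3: SEND seq=156 -> fresh
Step 4: SEND seq=274 -> fresh
Step 5: SEND seq=1000 -> fresh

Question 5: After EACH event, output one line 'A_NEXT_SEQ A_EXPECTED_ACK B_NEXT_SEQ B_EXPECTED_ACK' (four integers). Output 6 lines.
1000 97 97 1000
1000 112 112 1000
1000 112 156 1000
1000 112 274 1000
1000 112 336 1000
1114 112 336 1114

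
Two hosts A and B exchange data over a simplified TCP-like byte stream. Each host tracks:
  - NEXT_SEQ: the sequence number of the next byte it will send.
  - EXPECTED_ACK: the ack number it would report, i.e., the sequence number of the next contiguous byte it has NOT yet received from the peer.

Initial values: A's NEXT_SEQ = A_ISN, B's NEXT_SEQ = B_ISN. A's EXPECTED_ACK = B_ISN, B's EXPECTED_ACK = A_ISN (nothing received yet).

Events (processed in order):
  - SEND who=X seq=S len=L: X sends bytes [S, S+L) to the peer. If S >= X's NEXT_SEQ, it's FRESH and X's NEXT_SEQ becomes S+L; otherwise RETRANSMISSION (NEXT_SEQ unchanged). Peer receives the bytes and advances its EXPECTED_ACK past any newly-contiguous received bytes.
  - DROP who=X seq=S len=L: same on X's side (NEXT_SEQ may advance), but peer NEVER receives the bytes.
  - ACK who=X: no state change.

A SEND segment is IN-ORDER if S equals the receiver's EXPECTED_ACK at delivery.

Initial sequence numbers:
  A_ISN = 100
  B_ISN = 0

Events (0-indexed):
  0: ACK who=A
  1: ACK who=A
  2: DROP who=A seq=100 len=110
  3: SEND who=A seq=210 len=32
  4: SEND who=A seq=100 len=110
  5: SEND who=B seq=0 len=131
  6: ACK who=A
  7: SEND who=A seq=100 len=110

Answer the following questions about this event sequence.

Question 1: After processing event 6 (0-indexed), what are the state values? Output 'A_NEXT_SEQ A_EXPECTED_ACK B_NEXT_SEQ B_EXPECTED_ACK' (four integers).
After event 0: A_seq=100 A_ack=0 B_seq=0 B_ack=100
After event 1: A_seq=100 A_ack=0 B_seq=0 B_ack=100
After event 2: A_seq=210 A_ack=0 B_seq=0 B_ack=100
After event 3: A_seq=242 A_ack=0 B_seq=0 B_ack=100
After event 4: A_seq=242 A_ack=0 B_seq=0 B_ack=242
After event 5: A_seq=242 A_ack=131 B_seq=131 B_ack=242
After event 6: A_seq=242 A_ack=131 B_seq=131 B_ack=242

242 131 131 242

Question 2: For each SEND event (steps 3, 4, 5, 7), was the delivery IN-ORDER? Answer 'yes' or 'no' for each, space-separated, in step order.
Answer: no yes yes no

Derivation:
Step 3: SEND seq=210 -> out-of-order
Step 4: SEND seq=100 -> in-order
Step 5: SEND seq=0 -> in-order
Step 7: SEND seq=100 -> out-of-order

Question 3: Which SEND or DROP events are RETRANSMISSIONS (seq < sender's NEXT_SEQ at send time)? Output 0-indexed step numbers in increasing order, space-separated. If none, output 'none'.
Step 2: DROP seq=100 -> fresh
Step 3: SEND seq=210 -> fresh
Step 4: SEND seq=100 -> retransmit
Step 5: SEND seq=0 -> fresh
Step 7: SEND seq=100 -> retransmit

Answer: 4 7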